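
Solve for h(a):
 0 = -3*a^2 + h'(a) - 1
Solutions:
 h(a) = C1 + a^3 + a


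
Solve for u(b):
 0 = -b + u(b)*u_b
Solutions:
 u(b) = -sqrt(C1 + b^2)
 u(b) = sqrt(C1 + b^2)


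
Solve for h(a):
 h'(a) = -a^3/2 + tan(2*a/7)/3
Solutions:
 h(a) = C1 - a^4/8 - 7*log(cos(2*a/7))/6


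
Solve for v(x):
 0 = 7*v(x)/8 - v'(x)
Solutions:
 v(x) = C1*exp(7*x/8)


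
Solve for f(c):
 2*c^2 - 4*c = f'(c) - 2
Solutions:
 f(c) = C1 + 2*c^3/3 - 2*c^2 + 2*c


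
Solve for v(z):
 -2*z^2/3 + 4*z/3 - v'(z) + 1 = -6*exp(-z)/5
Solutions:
 v(z) = C1 - 2*z^3/9 + 2*z^2/3 + z - 6*exp(-z)/5


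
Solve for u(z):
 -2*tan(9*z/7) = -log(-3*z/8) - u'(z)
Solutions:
 u(z) = C1 - z*log(-z) - z*log(3) + z + 3*z*log(2) - 14*log(cos(9*z/7))/9


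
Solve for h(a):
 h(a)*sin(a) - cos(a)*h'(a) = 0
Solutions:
 h(a) = C1/cos(a)


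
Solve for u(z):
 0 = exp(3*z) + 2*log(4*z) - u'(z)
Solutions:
 u(z) = C1 + 2*z*log(z) + 2*z*(-1 + 2*log(2)) + exp(3*z)/3


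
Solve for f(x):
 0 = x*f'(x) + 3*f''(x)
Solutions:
 f(x) = C1 + C2*erf(sqrt(6)*x/6)


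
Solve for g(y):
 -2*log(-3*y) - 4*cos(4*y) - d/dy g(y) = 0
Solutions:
 g(y) = C1 - 2*y*log(-y) - 2*y*log(3) + 2*y - sin(4*y)


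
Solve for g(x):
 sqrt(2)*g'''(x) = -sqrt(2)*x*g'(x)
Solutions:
 g(x) = C1 + Integral(C2*airyai(-x) + C3*airybi(-x), x)


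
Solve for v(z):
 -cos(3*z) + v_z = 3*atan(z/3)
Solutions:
 v(z) = C1 + 3*z*atan(z/3) - 9*log(z^2 + 9)/2 + sin(3*z)/3


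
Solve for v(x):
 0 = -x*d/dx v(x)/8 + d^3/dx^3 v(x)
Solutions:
 v(x) = C1 + Integral(C2*airyai(x/2) + C3*airybi(x/2), x)


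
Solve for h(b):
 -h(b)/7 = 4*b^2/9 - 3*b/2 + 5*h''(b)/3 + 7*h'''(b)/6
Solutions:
 h(b) = C1*exp(b*(-20 + 100/(9*sqrt(17969) + 1567)^(1/3) + (9*sqrt(17969) + 1567)^(1/3))/42)*sin(sqrt(3)*b*(-(9*sqrt(17969) + 1567)^(1/3) + 100/(9*sqrt(17969) + 1567)^(1/3))/42) + C2*exp(b*(-20 + 100/(9*sqrt(17969) + 1567)^(1/3) + (9*sqrt(17969) + 1567)^(1/3))/42)*cos(sqrt(3)*b*(-(9*sqrt(17969) + 1567)^(1/3) + 100/(9*sqrt(17969) + 1567)^(1/3))/42) + C3*exp(-b*(100/(9*sqrt(17969) + 1567)^(1/3) + 10 + (9*sqrt(17969) + 1567)^(1/3))/21) - 28*b^2/9 + 21*b/2 + 1960/27


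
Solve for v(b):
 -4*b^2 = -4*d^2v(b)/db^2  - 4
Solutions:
 v(b) = C1 + C2*b + b^4/12 - b^2/2


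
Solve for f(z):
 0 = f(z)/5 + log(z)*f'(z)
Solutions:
 f(z) = C1*exp(-li(z)/5)


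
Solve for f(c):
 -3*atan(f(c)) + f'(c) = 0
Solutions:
 Integral(1/atan(_y), (_y, f(c))) = C1 + 3*c


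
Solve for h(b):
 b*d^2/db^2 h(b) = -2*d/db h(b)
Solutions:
 h(b) = C1 + C2/b


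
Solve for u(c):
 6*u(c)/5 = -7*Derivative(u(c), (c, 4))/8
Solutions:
 u(c) = (C1*sin(sqrt(2)*3^(1/4)*35^(3/4)*c/35) + C2*cos(sqrt(2)*3^(1/4)*35^(3/4)*c/35))*exp(-sqrt(2)*3^(1/4)*35^(3/4)*c/35) + (C3*sin(sqrt(2)*3^(1/4)*35^(3/4)*c/35) + C4*cos(sqrt(2)*3^(1/4)*35^(3/4)*c/35))*exp(sqrt(2)*3^(1/4)*35^(3/4)*c/35)


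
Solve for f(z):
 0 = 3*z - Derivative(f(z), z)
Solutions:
 f(z) = C1 + 3*z^2/2


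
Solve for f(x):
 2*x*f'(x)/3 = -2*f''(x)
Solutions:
 f(x) = C1 + C2*erf(sqrt(6)*x/6)


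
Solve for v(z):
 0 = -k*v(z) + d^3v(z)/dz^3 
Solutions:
 v(z) = C1*exp(k^(1/3)*z) + C2*exp(k^(1/3)*z*(-1 + sqrt(3)*I)/2) + C3*exp(-k^(1/3)*z*(1 + sqrt(3)*I)/2)


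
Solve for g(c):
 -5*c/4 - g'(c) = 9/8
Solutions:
 g(c) = C1 - 5*c^2/8 - 9*c/8


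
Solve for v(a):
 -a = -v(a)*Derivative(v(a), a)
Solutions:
 v(a) = -sqrt(C1 + a^2)
 v(a) = sqrt(C1 + a^2)


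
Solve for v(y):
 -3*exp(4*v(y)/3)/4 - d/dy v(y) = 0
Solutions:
 v(y) = 3*log(-(1/(C1 + 3*y))^(1/4)) + 3*log(3)/4
 v(y) = 3*log(1/(C1 + 3*y))/4 + 3*log(3)/4
 v(y) = 3*log(-I*(1/(C1 + 3*y))^(1/4)) + 3*log(3)/4
 v(y) = 3*log(I*(1/(C1 + 3*y))^(1/4)) + 3*log(3)/4


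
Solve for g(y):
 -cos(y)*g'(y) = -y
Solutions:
 g(y) = C1 + Integral(y/cos(y), y)


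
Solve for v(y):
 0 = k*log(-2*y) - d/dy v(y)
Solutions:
 v(y) = C1 + k*y*log(-y) + k*y*(-1 + log(2))


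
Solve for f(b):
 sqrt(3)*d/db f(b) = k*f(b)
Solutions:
 f(b) = C1*exp(sqrt(3)*b*k/3)


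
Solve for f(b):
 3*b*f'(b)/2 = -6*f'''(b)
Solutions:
 f(b) = C1 + Integral(C2*airyai(-2^(1/3)*b/2) + C3*airybi(-2^(1/3)*b/2), b)


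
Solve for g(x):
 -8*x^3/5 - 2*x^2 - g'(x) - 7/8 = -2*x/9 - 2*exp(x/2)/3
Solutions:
 g(x) = C1 - 2*x^4/5 - 2*x^3/3 + x^2/9 - 7*x/8 + 4*exp(x/2)/3


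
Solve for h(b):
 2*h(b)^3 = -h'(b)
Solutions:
 h(b) = -sqrt(2)*sqrt(-1/(C1 - 2*b))/2
 h(b) = sqrt(2)*sqrt(-1/(C1 - 2*b))/2


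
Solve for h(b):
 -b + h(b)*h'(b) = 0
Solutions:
 h(b) = -sqrt(C1 + b^2)
 h(b) = sqrt(C1 + b^2)


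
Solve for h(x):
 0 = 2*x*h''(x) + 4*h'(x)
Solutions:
 h(x) = C1 + C2/x


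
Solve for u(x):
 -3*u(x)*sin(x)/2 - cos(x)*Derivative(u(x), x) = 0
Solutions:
 u(x) = C1*cos(x)^(3/2)


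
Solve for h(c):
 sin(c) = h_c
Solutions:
 h(c) = C1 - cos(c)


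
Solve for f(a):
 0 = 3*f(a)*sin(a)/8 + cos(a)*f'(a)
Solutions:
 f(a) = C1*cos(a)^(3/8)


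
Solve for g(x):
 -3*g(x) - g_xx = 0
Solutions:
 g(x) = C1*sin(sqrt(3)*x) + C2*cos(sqrt(3)*x)


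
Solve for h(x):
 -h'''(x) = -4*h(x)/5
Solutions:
 h(x) = C3*exp(10^(2/3)*x/5) + (C1*sin(10^(2/3)*sqrt(3)*x/10) + C2*cos(10^(2/3)*sqrt(3)*x/10))*exp(-10^(2/3)*x/10)


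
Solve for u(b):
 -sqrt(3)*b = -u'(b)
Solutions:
 u(b) = C1 + sqrt(3)*b^2/2


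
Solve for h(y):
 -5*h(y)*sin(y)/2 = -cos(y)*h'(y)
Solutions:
 h(y) = C1/cos(y)^(5/2)


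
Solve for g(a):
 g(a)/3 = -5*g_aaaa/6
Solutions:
 g(a) = (C1*sin(10^(3/4)*a/10) + C2*cos(10^(3/4)*a/10))*exp(-10^(3/4)*a/10) + (C3*sin(10^(3/4)*a/10) + C4*cos(10^(3/4)*a/10))*exp(10^(3/4)*a/10)


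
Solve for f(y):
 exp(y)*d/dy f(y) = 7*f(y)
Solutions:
 f(y) = C1*exp(-7*exp(-y))


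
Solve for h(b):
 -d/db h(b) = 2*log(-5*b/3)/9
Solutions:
 h(b) = C1 - 2*b*log(-b)/9 + 2*b*(-log(5) + 1 + log(3))/9


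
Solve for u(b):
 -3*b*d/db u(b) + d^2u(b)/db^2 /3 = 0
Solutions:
 u(b) = C1 + C2*erfi(3*sqrt(2)*b/2)


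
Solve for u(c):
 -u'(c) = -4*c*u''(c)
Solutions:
 u(c) = C1 + C2*c^(5/4)


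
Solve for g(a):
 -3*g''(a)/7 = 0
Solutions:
 g(a) = C1 + C2*a


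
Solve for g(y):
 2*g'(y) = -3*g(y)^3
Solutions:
 g(y) = -sqrt(-1/(C1 - 3*y))
 g(y) = sqrt(-1/(C1 - 3*y))


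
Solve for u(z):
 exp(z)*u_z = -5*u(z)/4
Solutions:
 u(z) = C1*exp(5*exp(-z)/4)


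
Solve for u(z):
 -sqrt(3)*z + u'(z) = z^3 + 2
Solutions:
 u(z) = C1 + z^4/4 + sqrt(3)*z^2/2 + 2*z


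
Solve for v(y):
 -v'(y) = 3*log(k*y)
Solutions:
 v(y) = C1 - 3*y*log(k*y) + 3*y


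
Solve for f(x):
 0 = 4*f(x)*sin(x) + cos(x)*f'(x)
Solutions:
 f(x) = C1*cos(x)^4


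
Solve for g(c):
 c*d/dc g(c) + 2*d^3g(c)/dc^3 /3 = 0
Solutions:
 g(c) = C1 + Integral(C2*airyai(-2^(2/3)*3^(1/3)*c/2) + C3*airybi(-2^(2/3)*3^(1/3)*c/2), c)


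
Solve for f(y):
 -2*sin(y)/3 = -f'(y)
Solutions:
 f(y) = C1 - 2*cos(y)/3


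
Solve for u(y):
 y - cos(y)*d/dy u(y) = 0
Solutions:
 u(y) = C1 + Integral(y/cos(y), y)


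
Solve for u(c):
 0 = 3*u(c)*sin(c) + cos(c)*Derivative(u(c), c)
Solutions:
 u(c) = C1*cos(c)^3


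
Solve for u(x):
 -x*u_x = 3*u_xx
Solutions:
 u(x) = C1 + C2*erf(sqrt(6)*x/6)


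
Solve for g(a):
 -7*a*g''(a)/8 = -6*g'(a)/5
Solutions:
 g(a) = C1 + C2*a^(83/35)


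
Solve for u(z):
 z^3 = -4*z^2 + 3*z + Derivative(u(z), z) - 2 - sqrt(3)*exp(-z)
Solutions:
 u(z) = C1 + z^4/4 + 4*z^3/3 - 3*z^2/2 + 2*z - sqrt(3)*exp(-z)


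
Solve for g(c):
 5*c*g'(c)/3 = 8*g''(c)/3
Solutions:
 g(c) = C1 + C2*erfi(sqrt(5)*c/4)


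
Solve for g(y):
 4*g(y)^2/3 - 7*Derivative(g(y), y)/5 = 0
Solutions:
 g(y) = -21/(C1 + 20*y)


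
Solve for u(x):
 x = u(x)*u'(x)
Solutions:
 u(x) = -sqrt(C1 + x^2)
 u(x) = sqrt(C1 + x^2)


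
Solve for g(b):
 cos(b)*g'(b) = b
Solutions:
 g(b) = C1 + Integral(b/cos(b), b)


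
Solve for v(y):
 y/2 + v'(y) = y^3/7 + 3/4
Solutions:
 v(y) = C1 + y^4/28 - y^2/4 + 3*y/4


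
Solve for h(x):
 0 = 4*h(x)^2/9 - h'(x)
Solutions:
 h(x) = -9/(C1 + 4*x)


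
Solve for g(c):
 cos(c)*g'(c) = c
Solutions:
 g(c) = C1 + Integral(c/cos(c), c)


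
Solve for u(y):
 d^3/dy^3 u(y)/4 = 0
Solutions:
 u(y) = C1 + C2*y + C3*y^2


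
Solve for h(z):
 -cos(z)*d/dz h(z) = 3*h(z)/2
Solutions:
 h(z) = C1*(sin(z) - 1)^(3/4)/(sin(z) + 1)^(3/4)


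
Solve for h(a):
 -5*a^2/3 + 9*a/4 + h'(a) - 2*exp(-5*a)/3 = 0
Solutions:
 h(a) = C1 + 5*a^3/9 - 9*a^2/8 - 2*exp(-5*a)/15


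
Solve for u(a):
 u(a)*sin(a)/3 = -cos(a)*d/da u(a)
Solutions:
 u(a) = C1*cos(a)^(1/3)


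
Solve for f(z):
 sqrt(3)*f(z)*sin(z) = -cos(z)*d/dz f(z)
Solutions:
 f(z) = C1*cos(z)^(sqrt(3))


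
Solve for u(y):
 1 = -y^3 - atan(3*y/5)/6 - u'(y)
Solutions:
 u(y) = C1 - y^4/4 - y*atan(3*y/5)/6 - y + 5*log(9*y^2 + 25)/36


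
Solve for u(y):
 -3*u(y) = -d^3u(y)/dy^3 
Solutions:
 u(y) = C3*exp(3^(1/3)*y) + (C1*sin(3^(5/6)*y/2) + C2*cos(3^(5/6)*y/2))*exp(-3^(1/3)*y/2)


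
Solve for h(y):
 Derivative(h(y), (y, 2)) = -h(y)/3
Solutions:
 h(y) = C1*sin(sqrt(3)*y/3) + C2*cos(sqrt(3)*y/3)


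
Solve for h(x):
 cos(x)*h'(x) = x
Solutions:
 h(x) = C1 + Integral(x/cos(x), x)


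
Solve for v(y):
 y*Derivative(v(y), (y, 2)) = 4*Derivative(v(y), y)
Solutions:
 v(y) = C1 + C2*y^5


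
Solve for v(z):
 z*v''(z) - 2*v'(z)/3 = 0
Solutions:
 v(z) = C1 + C2*z^(5/3)


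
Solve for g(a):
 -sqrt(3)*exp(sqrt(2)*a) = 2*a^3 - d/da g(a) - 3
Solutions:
 g(a) = C1 + a^4/2 - 3*a + sqrt(6)*exp(sqrt(2)*a)/2


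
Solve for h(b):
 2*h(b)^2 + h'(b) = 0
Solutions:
 h(b) = 1/(C1 + 2*b)


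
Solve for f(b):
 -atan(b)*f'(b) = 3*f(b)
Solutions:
 f(b) = C1*exp(-3*Integral(1/atan(b), b))


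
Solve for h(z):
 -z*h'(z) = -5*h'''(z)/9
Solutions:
 h(z) = C1 + Integral(C2*airyai(15^(2/3)*z/5) + C3*airybi(15^(2/3)*z/5), z)


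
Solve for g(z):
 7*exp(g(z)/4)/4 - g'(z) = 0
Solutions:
 g(z) = 4*log(-1/(C1 + 7*z)) + 16*log(2)


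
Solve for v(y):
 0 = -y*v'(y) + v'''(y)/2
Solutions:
 v(y) = C1 + Integral(C2*airyai(2^(1/3)*y) + C3*airybi(2^(1/3)*y), y)


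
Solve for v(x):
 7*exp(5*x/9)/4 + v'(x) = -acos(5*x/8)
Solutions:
 v(x) = C1 - x*acos(5*x/8) + sqrt(64 - 25*x^2)/5 - 63*exp(5*x/9)/20


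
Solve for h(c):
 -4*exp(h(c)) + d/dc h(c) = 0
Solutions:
 h(c) = log(-1/(C1 + 4*c))


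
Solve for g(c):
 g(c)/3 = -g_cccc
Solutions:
 g(c) = (C1*sin(sqrt(2)*3^(3/4)*c/6) + C2*cos(sqrt(2)*3^(3/4)*c/6))*exp(-sqrt(2)*3^(3/4)*c/6) + (C3*sin(sqrt(2)*3^(3/4)*c/6) + C4*cos(sqrt(2)*3^(3/4)*c/6))*exp(sqrt(2)*3^(3/4)*c/6)


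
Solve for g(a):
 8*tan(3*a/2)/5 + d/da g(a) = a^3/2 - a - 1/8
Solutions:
 g(a) = C1 + a^4/8 - a^2/2 - a/8 + 16*log(cos(3*a/2))/15


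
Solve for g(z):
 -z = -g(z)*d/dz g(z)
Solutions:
 g(z) = -sqrt(C1 + z^2)
 g(z) = sqrt(C1 + z^2)


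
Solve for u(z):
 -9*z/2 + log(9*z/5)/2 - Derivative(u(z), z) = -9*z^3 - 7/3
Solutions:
 u(z) = C1 + 9*z^4/4 - 9*z^2/4 + z*log(z)/2 - z*log(5)/2 + z*log(3) + 11*z/6


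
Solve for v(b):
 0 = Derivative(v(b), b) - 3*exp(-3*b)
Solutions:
 v(b) = C1 - exp(-3*b)


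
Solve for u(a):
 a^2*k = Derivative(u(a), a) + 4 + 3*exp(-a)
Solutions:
 u(a) = C1 + a^3*k/3 - 4*a + 3*exp(-a)


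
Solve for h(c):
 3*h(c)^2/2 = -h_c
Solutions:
 h(c) = 2/(C1 + 3*c)


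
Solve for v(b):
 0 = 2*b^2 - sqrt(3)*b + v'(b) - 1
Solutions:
 v(b) = C1 - 2*b^3/3 + sqrt(3)*b^2/2 + b


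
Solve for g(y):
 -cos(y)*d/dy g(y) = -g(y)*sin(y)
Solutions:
 g(y) = C1/cos(y)


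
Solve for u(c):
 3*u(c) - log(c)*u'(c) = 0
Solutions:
 u(c) = C1*exp(3*li(c))


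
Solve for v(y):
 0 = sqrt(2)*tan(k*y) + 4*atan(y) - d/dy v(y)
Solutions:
 v(y) = C1 + 4*y*atan(y) + sqrt(2)*Piecewise((-log(cos(k*y))/k, Ne(k, 0)), (0, True)) - 2*log(y^2 + 1)


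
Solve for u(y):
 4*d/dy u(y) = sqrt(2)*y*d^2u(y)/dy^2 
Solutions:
 u(y) = C1 + C2*y^(1 + 2*sqrt(2))


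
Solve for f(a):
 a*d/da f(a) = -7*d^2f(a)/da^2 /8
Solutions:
 f(a) = C1 + C2*erf(2*sqrt(7)*a/7)


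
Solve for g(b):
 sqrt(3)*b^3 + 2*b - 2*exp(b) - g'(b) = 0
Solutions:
 g(b) = C1 + sqrt(3)*b^4/4 + b^2 - 2*exp(b)


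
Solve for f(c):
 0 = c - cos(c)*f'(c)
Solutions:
 f(c) = C1 + Integral(c/cos(c), c)


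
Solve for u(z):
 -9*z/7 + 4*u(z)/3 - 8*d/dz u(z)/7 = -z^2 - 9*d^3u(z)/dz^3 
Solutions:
 u(z) = C1*exp(2^(1/3)*z*(4*2^(1/3)/(sqrt(191793)/441 + 1)^(1/3) + 21*(sqrt(191793)/441 + 1)^(1/3))/126)*sin(sqrt(3)*z*(-21*(2*sqrt(191793)/441 + 2)^(1/3) + 8/(2*sqrt(191793)/441 + 2)^(1/3))/126) + C2*exp(2^(1/3)*z*(4*2^(1/3)/(sqrt(191793)/441 + 1)^(1/3) + 21*(sqrt(191793)/441 + 1)^(1/3))/126)*cos(sqrt(3)*z*(-21*(2*sqrt(191793)/441 + 2)^(1/3) + 8/(2*sqrt(191793)/441 + 2)^(1/3))/126) + C3*exp(-2^(1/3)*z*(4*2^(1/3)/(sqrt(191793)/441 + 1)^(1/3) + 21*(sqrt(191793)/441 + 1)^(1/3))/63) - 3*z^2/4 - 9*z/28 - 27/98


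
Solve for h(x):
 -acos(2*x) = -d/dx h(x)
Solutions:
 h(x) = C1 + x*acos(2*x) - sqrt(1 - 4*x^2)/2


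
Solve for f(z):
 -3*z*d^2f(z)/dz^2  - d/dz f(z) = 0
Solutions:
 f(z) = C1 + C2*z^(2/3)


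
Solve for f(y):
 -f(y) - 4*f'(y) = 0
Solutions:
 f(y) = C1*exp(-y/4)


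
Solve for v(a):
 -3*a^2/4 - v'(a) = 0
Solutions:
 v(a) = C1 - a^3/4


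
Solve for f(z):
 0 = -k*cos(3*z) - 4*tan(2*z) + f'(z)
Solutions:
 f(z) = C1 + k*sin(3*z)/3 - 2*log(cos(2*z))


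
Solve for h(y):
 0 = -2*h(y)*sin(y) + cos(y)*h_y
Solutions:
 h(y) = C1/cos(y)^2


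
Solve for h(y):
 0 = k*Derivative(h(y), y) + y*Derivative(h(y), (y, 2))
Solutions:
 h(y) = C1 + y^(1 - re(k))*(C2*sin(log(y)*Abs(im(k))) + C3*cos(log(y)*im(k)))


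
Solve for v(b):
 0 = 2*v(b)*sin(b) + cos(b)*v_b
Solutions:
 v(b) = C1*cos(b)^2


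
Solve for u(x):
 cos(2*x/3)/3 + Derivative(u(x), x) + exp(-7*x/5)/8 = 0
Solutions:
 u(x) = C1 - sin(2*x/3)/2 + 5*exp(-7*x/5)/56


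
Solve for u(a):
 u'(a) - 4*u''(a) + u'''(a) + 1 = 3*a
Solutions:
 u(a) = C1 + C2*exp(a*(2 - sqrt(3))) + C3*exp(a*(sqrt(3) + 2)) + 3*a^2/2 + 11*a


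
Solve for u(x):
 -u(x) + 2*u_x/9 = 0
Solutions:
 u(x) = C1*exp(9*x/2)


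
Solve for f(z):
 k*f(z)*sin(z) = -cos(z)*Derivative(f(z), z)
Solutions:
 f(z) = C1*exp(k*log(cos(z)))


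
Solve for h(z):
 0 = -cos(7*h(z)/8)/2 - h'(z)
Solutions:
 z/2 - 4*log(sin(7*h(z)/8) - 1)/7 + 4*log(sin(7*h(z)/8) + 1)/7 = C1


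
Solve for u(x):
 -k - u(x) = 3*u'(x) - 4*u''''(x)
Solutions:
 u(x) = C1*exp(x*(-4 - (1 + 3*sqrt(57))^(1/3) + 8/(1 + 3*sqrt(57))^(1/3))/12)*sin(sqrt(3)*x*(8/(1 + 3*sqrt(57))^(1/3) + (1 + 3*sqrt(57))^(1/3))/12) + C2*exp(x*(-4 - (1 + 3*sqrt(57))^(1/3) + 8/(1 + 3*sqrt(57))^(1/3))/12)*cos(sqrt(3)*x*(8/(1 + 3*sqrt(57))^(1/3) + (1 + 3*sqrt(57))^(1/3))/12) + C3*exp(x) + C4*exp(x*(-8/(1 + 3*sqrt(57))^(1/3) - 2 + (1 + 3*sqrt(57))^(1/3))/6) - k


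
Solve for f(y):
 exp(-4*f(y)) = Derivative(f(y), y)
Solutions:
 f(y) = log(-I*(C1 + 4*y)^(1/4))
 f(y) = log(I*(C1 + 4*y)^(1/4))
 f(y) = log(-(C1 + 4*y)^(1/4))
 f(y) = log(C1 + 4*y)/4


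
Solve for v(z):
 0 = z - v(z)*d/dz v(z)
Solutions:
 v(z) = -sqrt(C1 + z^2)
 v(z) = sqrt(C1 + z^2)


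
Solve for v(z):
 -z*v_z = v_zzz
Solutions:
 v(z) = C1 + Integral(C2*airyai(-z) + C3*airybi(-z), z)


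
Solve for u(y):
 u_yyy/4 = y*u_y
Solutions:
 u(y) = C1 + Integral(C2*airyai(2^(2/3)*y) + C3*airybi(2^(2/3)*y), y)


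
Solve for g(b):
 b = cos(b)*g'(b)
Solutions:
 g(b) = C1 + Integral(b/cos(b), b)


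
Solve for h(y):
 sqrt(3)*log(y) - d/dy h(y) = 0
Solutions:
 h(y) = C1 + sqrt(3)*y*log(y) - sqrt(3)*y


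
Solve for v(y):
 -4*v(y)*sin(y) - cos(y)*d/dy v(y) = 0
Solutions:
 v(y) = C1*cos(y)^4


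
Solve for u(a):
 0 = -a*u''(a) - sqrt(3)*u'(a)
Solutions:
 u(a) = C1 + C2*a^(1 - sqrt(3))


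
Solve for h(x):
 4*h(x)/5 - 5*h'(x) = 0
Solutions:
 h(x) = C1*exp(4*x/25)


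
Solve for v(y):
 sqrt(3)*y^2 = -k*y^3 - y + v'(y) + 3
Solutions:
 v(y) = C1 + k*y^4/4 + sqrt(3)*y^3/3 + y^2/2 - 3*y


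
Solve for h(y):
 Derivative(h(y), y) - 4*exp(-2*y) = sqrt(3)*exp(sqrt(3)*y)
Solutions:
 h(y) = C1 + exp(sqrt(3)*y) - 2*exp(-2*y)


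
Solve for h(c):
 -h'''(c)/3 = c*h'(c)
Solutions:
 h(c) = C1 + Integral(C2*airyai(-3^(1/3)*c) + C3*airybi(-3^(1/3)*c), c)


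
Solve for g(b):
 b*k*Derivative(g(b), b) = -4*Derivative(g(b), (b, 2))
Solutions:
 g(b) = Piecewise((-sqrt(2)*sqrt(pi)*C1*erf(sqrt(2)*b*sqrt(k)/4)/sqrt(k) - C2, (k > 0) | (k < 0)), (-C1*b - C2, True))


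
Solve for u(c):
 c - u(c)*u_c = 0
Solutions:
 u(c) = -sqrt(C1 + c^2)
 u(c) = sqrt(C1 + c^2)


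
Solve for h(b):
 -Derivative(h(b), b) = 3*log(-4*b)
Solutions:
 h(b) = C1 - 3*b*log(-b) + 3*b*(1 - 2*log(2))


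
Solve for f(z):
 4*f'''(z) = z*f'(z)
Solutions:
 f(z) = C1 + Integral(C2*airyai(2^(1/3)*z/2) + C3*airybi(2^(1/3)*z/2), z)


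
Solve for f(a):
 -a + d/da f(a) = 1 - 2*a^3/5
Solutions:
 f(a) = C1 - a^4/10 + a^2/2 + a


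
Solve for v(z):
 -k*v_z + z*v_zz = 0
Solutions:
 v(z) = C1 + z^(re(k) + 1)*(C2*sin(log(z)*Abs(im(k))) + C3*cos(log(z)*im(k)))


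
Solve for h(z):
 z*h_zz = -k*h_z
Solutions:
 h(z) = C1 + z^(1 - re(k))*(C2*sin(log(z)*Abs(im(k))) + C3*cos(log(z)*im(k)))


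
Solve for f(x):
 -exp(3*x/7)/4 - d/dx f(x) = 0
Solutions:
 f(x) = C1 - 7*exp(3*x/7)/12


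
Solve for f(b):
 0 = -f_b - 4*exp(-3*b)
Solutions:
 f(b) = C1 + 4*exp(-3*b)/3


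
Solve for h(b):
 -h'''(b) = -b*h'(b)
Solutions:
 h(b) = C1 + Integral(C2*airyai(b) + C3*airybi(b), b)


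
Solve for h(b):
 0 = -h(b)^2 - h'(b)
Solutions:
 h(b) = 1/(C1 + b)


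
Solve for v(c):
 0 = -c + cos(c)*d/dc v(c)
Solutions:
 v(c) = C1 + Integral(c/cos(c), c)


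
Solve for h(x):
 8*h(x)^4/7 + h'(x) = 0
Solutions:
 h(x) = 7^(1/3)*(1/(C1 + 24*x))^(1/3)
 h(x) = 7^(1/3)*(-3^(2/3) - 3*3^(1/6)*I)*(1/(C1 + 8*x))^(1/3)/6
 h(x) = 7^(1/3)*(-3^(2/3) + 3*3^(1/6)*I)*(1/(C1 + 8*x))^(1/3)/6


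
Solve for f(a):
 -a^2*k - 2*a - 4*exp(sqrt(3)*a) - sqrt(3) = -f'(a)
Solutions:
 f(a) = C1 + a^3*k/3 + a^2 + sqrt(3)*a + 4*sqrt(3)*exp(sqrt(3)*a)/3


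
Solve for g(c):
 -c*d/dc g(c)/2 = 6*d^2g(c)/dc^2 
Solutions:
 g(c) = C1 + C2*erf(sqrt(6)*c/12)


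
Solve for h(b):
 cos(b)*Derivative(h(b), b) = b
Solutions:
 h(b) = C1 + Integral(b/cos(b), b)


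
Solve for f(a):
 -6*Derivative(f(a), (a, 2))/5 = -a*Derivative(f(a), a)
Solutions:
 f(a) = C1 + C2*erfi(sqrt(15)*a/6)


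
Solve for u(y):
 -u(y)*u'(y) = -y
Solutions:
 u(y) = -sqrt(C1 + y^2)
 u(y) = sqrt(C1 + y^2)


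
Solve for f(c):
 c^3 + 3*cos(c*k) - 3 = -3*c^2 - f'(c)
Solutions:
 f(c) = C1 - c^4/4 - c^3 + 3*c - 3*sin(c*k)/k


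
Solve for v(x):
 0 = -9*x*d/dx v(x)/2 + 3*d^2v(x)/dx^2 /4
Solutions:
 v(x) = C1 + C2*erfi(sqrt(3)*x)


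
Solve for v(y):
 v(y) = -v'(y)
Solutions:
 v(y) = C1*exp(-y)


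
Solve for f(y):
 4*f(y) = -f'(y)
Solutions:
 f(y) = C1*exp(-4*y)


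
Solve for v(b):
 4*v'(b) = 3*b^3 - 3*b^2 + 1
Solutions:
 v(b) = C1 + 3*b^4/16 - b^3/4 + b/4


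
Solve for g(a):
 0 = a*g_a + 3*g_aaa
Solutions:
 g(a) = C1 + Integral(C2*airyai(-3^(2/3)*a/3) + C3*airybi(-3^(2/3)*a/3), a)


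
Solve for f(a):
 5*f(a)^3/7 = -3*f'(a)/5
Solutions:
 f(a) = -sqrt(42)*sqrt(-1/(C1 - 25*a))/2
 f(a) = sqrt(42)*sqrt(-1/(C1 - 25*a))/2


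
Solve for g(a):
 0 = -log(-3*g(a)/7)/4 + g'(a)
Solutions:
 -4*Integral(1/(log(-_y) - log(7) + log(3)), (_y, g(a))) = C1 - a


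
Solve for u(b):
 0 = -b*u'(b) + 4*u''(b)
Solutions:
 u(b) = C1 + C2*erfi(sqrt(2)*b/4)


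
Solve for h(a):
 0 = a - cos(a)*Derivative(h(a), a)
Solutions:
 h(a) = C1 + Integral(a/cos(a), a)


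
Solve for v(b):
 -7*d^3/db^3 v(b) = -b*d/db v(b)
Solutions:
 v(b) = C1 + Integral(C2*airyai(7^(2/3)*b/7) + C3*airybi(7^(2/3)*b/7), b)


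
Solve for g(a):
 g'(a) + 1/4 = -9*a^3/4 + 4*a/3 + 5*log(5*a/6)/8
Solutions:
 g(a) = C1 - 9*a^4/16 + 2*a^2/3 + 5*a*log(a)/8 - 5*a*log(6)/8 - 7*a/8 + 5*a*log(5)/8


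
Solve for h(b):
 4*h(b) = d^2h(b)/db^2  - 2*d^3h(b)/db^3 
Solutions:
 h(b) = C1*exp(b*((12*sqrt(321) + 215)^(-1/3) + 2 + (12*sqrt(321) + 215)^(1/3))/12)*sin(sqrt(3)*b*(-(12*sqrt(321) + 215)^(1/3) + (12*sqrt(321) + 215)^(-1/3))/12) + C2*exp(b*((12*sqrt(321) + 215)^(-1/3) + 2 + (12*sqrt(321) + 215)^(1/3))/12)*cos(sqrt(3)*b*(-(12*sqrt(321) + 215)^(1/3) + (12*sqrt(321) + 215)^(-1/3))/12) + C3*exp(b*(-(12*sqrt(321) + 215)^(1/3) - 1/(12*sqrt(321) + 215)^(1/3) + 1)/6)


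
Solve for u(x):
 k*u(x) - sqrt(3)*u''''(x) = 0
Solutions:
 u(x) = C1*exp(-3^(7/8)*k^(1/4)*x/3) + C2*exp(3^(7/8)*k^(1/4)*x/3) + C3*exp(-3^(7/8)*I*k^(1/4)*x/3) + C4*exp(3^(7/8)*I*k^(1/4)*x/3)


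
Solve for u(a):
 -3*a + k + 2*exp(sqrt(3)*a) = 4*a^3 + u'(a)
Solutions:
 u(a) = C1 - a^4 - 3*a^2/2 + a*k + 2*sqrt(3)*exp(sqrt(3)*a)/3


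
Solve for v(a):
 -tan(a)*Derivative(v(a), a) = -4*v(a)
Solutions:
 v(a) = C1*sin(a)^4


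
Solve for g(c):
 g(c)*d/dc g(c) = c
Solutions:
 g(c) = -sqrt(C1 + c^2)
 g(c) = sqrt(C1 + c^2)


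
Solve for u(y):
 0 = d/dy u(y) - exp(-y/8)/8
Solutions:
 u(y) = C1 - 1/exp(y)^(1/8)


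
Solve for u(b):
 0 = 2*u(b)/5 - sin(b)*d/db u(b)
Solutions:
 u(b) = C1*(cos(b) - 1)^(1/5)/(cos(b) + 1)^(1/5)


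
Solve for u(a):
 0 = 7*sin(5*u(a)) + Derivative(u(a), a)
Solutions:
 u(a) = -acos((-C1 - exp(70*a))/(C1 - exp(70*a)))/5 + 2*pi/5
 u(a) = acos((-C1 - exp(70*a))/(C1 - exp(70*a)))/5


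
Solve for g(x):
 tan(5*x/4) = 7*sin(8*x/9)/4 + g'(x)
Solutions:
 g(x) = C1 - 4*log(cos(5*x/4))/5 + 63*cos(8*x/9)/32


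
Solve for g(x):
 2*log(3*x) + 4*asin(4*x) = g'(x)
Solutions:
 g(x) = C1 + 2*x*log(x) + 4*x*asin(4*x) - 2*x + 2*x*log(3) + sqrt(1 - 16*x^2)


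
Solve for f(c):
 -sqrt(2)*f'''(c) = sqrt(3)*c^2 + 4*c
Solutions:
 f(c) = C1 + C2*c + C3*c^2 - sqrt(6)*c^5/120 - sqrt(2)*c^4/12


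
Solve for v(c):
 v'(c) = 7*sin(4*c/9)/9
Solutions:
 v(c) = C1 - 7*cos(4*c/9)/4


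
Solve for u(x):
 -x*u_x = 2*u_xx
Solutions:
 u(x) = C1 + C2*erf(x/2)


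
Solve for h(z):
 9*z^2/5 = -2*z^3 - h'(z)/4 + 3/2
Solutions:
 h(z) = C1 - 2*z^4 - 12*z^3/5 + 6*z


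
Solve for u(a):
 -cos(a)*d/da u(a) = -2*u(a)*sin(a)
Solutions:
 u(a) = C1/cos(a)^2


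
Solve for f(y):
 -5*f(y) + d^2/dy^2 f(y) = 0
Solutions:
 f(y) = C1*exp(-sqrt(5)*y) + C2*exp(sqrt(5)*y)


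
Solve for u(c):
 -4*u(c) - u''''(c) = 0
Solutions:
 u(c) = (C1*sin(c) + C2*cos(c))*exp(-c) + (C3*sin(c) + C4*cos(c))*exp(c)


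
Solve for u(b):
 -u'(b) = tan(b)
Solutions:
 u(b) = C1 + log(cos(b))


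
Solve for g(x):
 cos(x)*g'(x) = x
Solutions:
 g(x) = C1 + Integral(x/cos(x), x)


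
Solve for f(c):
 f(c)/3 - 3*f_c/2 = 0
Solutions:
 f(c) = C1*exp(2*c/9)


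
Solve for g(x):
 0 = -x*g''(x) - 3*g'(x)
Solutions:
 g(x) = C1 + C2/x^2


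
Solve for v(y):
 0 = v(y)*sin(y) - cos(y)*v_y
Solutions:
 v(y) = C1/cos(y)


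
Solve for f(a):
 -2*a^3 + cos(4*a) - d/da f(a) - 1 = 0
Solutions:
 f(a) = C1 - a^4/2 - a + sin(4*a)/4


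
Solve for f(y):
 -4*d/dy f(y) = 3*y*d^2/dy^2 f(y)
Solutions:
 f(y) = C1 + C2/y^(1/3)


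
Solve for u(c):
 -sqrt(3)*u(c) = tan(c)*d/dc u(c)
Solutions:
 u(c) = C1/sin(c)^(sqrt(3))


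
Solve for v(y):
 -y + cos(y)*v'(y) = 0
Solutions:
 v(y) = C1 + Integral(y/cos(y), y)


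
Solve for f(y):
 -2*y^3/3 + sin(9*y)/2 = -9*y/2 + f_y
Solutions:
 f(y) = C1 - y^4/6 + 9*y^2/4 - cos(9*y)/18


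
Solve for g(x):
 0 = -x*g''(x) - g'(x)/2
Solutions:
 g(x) = C1 + C2*sqrt(x)


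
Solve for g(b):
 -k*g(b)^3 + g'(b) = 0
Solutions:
 g(b) = -sqrt(2)*sqrt(-1/(C1 + b*k))/2
 g(b) = sqrt(2)*sqrt(-1/(C1 + b*k))/2


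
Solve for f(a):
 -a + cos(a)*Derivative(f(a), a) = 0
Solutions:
 f(a) = C1 + Integral(a/cos(a), a)


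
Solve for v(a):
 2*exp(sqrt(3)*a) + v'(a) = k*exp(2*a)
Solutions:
 v(a) = C1 + k*exp(2*a)/2 - 2*sqrt(3)*exp(sqrt(3)*a)/3


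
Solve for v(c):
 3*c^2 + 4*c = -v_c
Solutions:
 v(c) = C1 - c^3 - 2*c^2


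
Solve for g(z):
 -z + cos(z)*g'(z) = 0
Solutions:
 g(z) = C1 + Integral(z/cos(z), z)


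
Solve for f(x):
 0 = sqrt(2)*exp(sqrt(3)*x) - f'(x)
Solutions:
 f(x) = C1 + sqrt(6)*exp(sqrt(3)*x)/3


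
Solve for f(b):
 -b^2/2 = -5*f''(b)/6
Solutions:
 f(b) = C1 + C2*b + b^4/20


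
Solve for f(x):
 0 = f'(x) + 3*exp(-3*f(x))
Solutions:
 f(x) = log(C1 - 9*x)/3
 f(x) = log((-3^(1/3) - 3^(5/6)*I)*(C1 - 3*x)^(1/3)/2)
 f(x) = log((-3^(1/3) + 3^(5/6)*I)*(C1 - 3*x)^(1/3)/2)


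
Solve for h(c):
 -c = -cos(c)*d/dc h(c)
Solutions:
 h(c) = C1 + Integral(c/cos(c), c)


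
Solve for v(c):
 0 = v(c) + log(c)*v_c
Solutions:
 v(c) = C1*exp(-li(c))


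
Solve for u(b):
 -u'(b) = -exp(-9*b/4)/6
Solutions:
 u(b) = C1 - 2*exp(-9*b/4)/27


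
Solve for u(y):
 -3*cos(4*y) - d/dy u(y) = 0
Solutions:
 u(y) = C1 - 3*sin(4*y)/4


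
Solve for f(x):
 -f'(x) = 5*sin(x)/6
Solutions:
 f(x) = C1 + 5*cos(x)/6


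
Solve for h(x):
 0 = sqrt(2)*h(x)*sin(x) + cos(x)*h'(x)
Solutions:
 h(x) = C1*cos(x)^(sqrt(2))


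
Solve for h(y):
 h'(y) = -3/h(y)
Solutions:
 h(y) = -sqrt(C1 - 6*y)
 h(y) = sqrt(C1 - 6*y)


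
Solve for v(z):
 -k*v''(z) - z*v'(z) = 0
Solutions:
 v(z) = C1 + C2*sqrt(k)*erf(sqrt(2)*z*sqrt(1/k)/2)


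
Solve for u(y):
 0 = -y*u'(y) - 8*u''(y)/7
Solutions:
 u(y) = C1 + C2*erf(sqrt(7)*y/4)


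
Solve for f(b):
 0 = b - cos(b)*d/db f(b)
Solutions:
 f(b) = C1 + Integral(b/cos(b), b)


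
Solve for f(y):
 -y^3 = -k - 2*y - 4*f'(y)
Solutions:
 f(y) = C1 - k*y/4 + y^4/16 - y^2/4


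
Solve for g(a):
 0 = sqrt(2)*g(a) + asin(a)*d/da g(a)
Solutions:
 g(a) = C1*exp(-sqrt(2)*Integral(1/asin(a), a))


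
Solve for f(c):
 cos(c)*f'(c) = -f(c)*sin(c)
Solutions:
 f(c) = C1*cos(c)


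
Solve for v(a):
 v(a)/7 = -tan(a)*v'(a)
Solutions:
 v(a) = C1/sin(a)^(1/7)


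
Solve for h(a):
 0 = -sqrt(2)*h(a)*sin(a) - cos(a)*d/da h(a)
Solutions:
 h(a) = C1*cos(a)^(sqrt(2))


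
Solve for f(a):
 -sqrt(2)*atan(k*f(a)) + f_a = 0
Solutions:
 Integral(1/atan(_y*k), (_y, f(a))) = C1 + sqrt(2)*a


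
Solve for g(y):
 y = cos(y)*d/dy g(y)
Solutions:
 g(y) = C1 + Integral(y/cos(y), y)


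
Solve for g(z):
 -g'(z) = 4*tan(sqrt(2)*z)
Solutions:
 g(z) = C1 + 2*sqrt(2)*log(cos(sqrt(2)*z))


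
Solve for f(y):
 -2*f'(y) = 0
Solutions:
 f(y) = C1


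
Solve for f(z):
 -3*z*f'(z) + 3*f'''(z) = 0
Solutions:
 f(z) = C1 + Integral(C2*airyai(z) + C3*airybi(z), z)


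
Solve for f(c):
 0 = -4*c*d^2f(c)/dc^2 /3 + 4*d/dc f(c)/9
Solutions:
 f(c) = C1 + C2*c^(4/3)


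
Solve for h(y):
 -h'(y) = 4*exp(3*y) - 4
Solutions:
 h(y) = C1 + 4*y - 4*exp(3*y)/3


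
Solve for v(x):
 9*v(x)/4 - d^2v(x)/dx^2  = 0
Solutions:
 v(x) = C1*exp(-3*x/2) + C2*exp(3*x/2)


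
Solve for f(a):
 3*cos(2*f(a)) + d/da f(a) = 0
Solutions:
 f(a) = -asin((C1 + exp(12*a))/(C1 - exp(12*a)))/2 + pi/2
 f(a) = asin((C1 + exp(12*a))/(C1 - exp(12*a)))/2


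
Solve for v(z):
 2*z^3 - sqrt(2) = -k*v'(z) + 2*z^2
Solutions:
 v(z) = C1 - z^4/(2*k) + 2*z^3/(3*k) + sqrt(2)*z/k


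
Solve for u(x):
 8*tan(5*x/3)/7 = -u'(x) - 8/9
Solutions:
 u(x) = C1 - 8*x/9 + 24*log(cos(5*x/3))/35


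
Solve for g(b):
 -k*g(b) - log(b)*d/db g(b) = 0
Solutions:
 g(b) = C1*exp(-k*li(b))


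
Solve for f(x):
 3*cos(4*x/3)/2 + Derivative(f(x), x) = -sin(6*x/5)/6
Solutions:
 f(x) = C1 - 9*sin(4*x/3)/8 + 5*cos(6*x/5)/36


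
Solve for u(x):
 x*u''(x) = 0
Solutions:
 u(x) = C1 + C2*x


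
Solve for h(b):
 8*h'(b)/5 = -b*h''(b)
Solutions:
 h(b) = C1 + C2/b^(3/5)


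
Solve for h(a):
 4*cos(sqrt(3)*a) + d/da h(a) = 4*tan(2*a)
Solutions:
 h(a) = C1 - 2*log(cos(2*a)) - 4*sqrt(3)*sin(sqrt(3)*a)/3


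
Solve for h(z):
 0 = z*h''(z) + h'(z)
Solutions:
 h(z) = C1 + C2*log(z)


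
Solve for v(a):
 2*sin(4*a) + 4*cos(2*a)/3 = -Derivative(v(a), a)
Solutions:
 v(a) = C1 - 2*sin(2*a)/3 + cos(4*a)/2


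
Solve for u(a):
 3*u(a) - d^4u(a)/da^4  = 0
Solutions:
 u(a) = C1*exp(-3^(1/4)*a) + C2*exp(3^(1/4)*a) + C3*sin(3^(1/4)*a) + C4*cos(3^(1/4)*a)


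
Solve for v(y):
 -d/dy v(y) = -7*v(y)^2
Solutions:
 v(y) = -1/(C1 + 7*y)


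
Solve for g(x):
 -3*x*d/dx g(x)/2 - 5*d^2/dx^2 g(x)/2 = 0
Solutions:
 g(x) = C1 + C2*erf(sqrt(30)*x/10)


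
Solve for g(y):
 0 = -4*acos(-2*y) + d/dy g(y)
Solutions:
 g(y) = C1 + 4*y*acos(-2*y) + 2*sqrt(1 - 4*y^2)


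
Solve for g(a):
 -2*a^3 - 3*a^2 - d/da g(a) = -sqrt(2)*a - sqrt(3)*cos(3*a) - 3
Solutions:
 g(a) = C1 - a^4/2 - a^3 + sqrt(2)*a^2/2 + 3*a + sqrt(3)*sin(3*a)/3


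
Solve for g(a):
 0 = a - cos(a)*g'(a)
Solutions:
 g(a) = C1 + Integral(a/cos(a), a)


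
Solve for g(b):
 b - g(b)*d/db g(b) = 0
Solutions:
 g(b) = -sqrt(C1 + b^2)
 g(b) = sqrt(C1 + b^2)


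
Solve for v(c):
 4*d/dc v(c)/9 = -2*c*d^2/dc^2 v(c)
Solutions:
 v(c) = C1 + C2*c^(7/9)


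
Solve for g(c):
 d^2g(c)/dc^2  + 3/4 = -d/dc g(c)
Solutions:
 g(c) = C1 + C2*exp(-c) - 3*c/4


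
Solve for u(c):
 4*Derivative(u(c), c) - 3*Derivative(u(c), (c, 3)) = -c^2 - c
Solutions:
 u(c) = C1 + C2*exp(-2*sqrt(3)*c/3) + C3*exp(2*sqrt(3)*c/3) - c^3/12 - c^2/8 - 3*c/8


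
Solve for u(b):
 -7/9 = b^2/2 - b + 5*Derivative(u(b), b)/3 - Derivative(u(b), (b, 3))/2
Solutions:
 u(b) = C1 + C2*exp(-sqrt(30)*b/3) + C3*exp(sqrt(30)*b/3) - b^3/10 + 3*b^2/10 - 97*b/150


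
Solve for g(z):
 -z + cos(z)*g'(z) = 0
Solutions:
 g(z) = C1 + Integral(z/cos(z), z)


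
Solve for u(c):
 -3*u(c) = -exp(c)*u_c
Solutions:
 u(c) = C1*exp(-3*exp(-c))


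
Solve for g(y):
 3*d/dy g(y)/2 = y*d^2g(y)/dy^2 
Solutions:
 g(y) = C1 + C2*y^(5/2)


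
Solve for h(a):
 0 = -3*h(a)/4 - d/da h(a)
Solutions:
 h(a) = C1*exp(-3*a/4)


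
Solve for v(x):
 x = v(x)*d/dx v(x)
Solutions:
 v(x) = -sqrt(C1 + x^2)
 v(x) = sqrt(C1 + x^2)


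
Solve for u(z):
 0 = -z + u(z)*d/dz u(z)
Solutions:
 u(z) = -sqrt(C1 + z^2)
 u(z) = sqrt(C1 + z^2)


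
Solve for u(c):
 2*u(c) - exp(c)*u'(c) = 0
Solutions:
 u(c) = C1*exp(-2*exp(-c))


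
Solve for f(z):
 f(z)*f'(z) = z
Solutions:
 f(z) = -sqrt(C1 + z^2)
 f(z) = sqrt(C1 + z^2)


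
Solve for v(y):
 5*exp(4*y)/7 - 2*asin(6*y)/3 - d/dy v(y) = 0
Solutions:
 v(y) = C1 - 2*y*asin(6*y)/3 - sqrt(1 - 36*y^2)/9 + 5*exp(4*y)/28


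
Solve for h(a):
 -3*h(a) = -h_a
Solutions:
 h(a) = C1*exp(3*a)


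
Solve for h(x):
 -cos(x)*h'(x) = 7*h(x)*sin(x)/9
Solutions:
 h(x) = C1*cos(x)^(7/9)


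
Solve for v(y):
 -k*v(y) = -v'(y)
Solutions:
 v(y) = C1*exp(k*y)


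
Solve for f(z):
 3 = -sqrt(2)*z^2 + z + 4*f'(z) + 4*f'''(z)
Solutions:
 f(z) = C1 + C2*sin(z) + C3*cos(z) + sqrt(2)*z^3/12 - z^2/8 - sqrt(2)*z/2 + 3*z/4


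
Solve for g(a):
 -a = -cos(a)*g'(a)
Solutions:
 g(a) = C1 + Integral(a/cos(a), a)


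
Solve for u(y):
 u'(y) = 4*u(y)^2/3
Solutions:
 u(y) = -3/(C1 + 4*y)


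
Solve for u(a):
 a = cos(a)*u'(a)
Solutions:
 u(a) = C1 + Integral(a/cos(a), a)


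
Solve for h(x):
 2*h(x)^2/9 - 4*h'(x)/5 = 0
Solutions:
 h(x) = -18/(C1 + 5*x)


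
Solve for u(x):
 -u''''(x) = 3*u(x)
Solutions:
 u(x) = (C1*sin(sqrt(2)*3^(1/4)*x/2) + C2*cos(sqrt(2)*3^(1/4)*x/2))*exp(-sqrt(2)*3^(1/4)*x/2) + (C3*sin(sqrt(2)*3^(1/4)*x/2) + C4*cos(sqrt(2)*3^(1/4)*x/2))*exp(sqrt(2)*3^(1/4)*x/2)


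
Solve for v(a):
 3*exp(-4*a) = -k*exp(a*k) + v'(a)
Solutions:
 v(a) = C1 + exp(a*k) - 3*exp(-4*a)/4


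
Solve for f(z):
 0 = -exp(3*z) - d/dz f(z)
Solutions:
 f(z) = C1 - exp(3*z)/3


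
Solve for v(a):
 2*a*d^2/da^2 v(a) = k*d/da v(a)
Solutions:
 v(a) = C1 + a^(re(k)/2 + 1)*(C2*sin(log(a)*Abs(im(k))/2) + C3*cos(log(a)*im(k)/2))


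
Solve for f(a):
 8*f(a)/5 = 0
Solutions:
 f(a) = 0


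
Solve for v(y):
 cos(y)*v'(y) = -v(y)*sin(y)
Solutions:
 v(y) = C1*cos(y)


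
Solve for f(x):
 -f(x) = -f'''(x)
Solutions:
 f(x) = C3*exp(x) + (C1*sin(sqrt(3)*x/2) + C2*cos(sqrt(3)*x/2))*exp(-x/2)


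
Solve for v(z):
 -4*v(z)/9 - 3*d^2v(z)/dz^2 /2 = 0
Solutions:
 v(z) = C1*sin(2*sqrt(6)*z/9) + C2*cos(2*sqrt(6)*z/9)


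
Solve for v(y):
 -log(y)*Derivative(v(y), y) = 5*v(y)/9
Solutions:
 v(y) = C1*exp(-5*li(y)/9)


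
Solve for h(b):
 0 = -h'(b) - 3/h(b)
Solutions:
 h(b) = -sqrt(C1 - 6*b)
 h(b) = sqrt(C1 - 6*b)


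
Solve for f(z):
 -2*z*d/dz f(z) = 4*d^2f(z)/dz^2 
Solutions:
 f(z) = C1 + C2*erf(z/2)


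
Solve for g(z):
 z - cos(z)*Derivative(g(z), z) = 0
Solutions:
 g(z) = C1 + Integral(z/cos(z), z)


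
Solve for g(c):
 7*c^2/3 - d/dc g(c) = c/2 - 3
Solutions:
 g(c) = C1 + 7*c^3/9 - c^2/4 + 3*c


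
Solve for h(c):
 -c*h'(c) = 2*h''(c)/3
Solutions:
 h(c) = C1 + C2*erf(sqrt(3)*c/2)


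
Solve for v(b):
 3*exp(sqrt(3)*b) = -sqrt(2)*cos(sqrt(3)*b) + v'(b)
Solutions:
 v(b) = C1 + sqrt(3)*exp(sqrt(3)*b) + sqrt(6)*sin(sqrt(3)*b)/3


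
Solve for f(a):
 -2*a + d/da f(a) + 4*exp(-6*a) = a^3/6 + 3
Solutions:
 f(a) = C1 + a^4/24 + a^2 + 3*a + 2*exp(-6*a)/3


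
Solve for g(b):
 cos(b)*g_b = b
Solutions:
 g(b) = C1 + Integral(b/cos(b), b)


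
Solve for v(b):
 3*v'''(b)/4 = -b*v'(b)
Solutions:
 v(b) = C1 + Integral(C2*airyai(-6^(2/3)*b/3) + C3*airybi(-6^(2/3)*b/3), b)


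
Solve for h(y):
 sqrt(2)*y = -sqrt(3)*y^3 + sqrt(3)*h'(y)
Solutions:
 h(y) = C1 + y^4/4 + sqrt(6)*y^2/6


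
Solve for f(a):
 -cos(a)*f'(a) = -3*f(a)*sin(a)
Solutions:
 f(a) = C1/cos(a)^3


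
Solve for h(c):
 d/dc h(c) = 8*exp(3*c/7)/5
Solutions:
 h(c) = C1 + 56*exp(3*c/7)/15


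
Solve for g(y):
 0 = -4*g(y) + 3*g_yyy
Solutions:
 g(y) = C3*exp(6^(2/3)*y/3) + (C1*sin(2^(2/3)*3^(1/6)*y/2) + C2*cos(2^(2/3)*3^(1/6)*y/2))*exp(-6^(2/3)*y/6)


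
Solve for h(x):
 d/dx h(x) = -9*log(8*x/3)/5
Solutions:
 h(x) = C1 - 9*x*log(x)/5 - 27*x*log(2)/5 + 9*x/5 + 9*x*log(3)/5


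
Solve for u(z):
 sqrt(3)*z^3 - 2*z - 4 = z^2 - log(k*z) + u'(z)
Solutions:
 u(z) = C1 + sqrt(3)*z^4/4 - z^3/3 - z^2 + z*log(k*z) - 5*z


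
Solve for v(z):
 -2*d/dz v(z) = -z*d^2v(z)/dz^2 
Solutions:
 v(z) = C1 + C2*z^3


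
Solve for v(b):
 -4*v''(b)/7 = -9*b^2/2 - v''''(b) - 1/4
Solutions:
 v(b) = C1 + C2*b + C3*exp(-2*sqrt(7)*b/7) + C4*exp(2*sqrt(7)*b/7) + 21*b^4/32 + 14*b^2


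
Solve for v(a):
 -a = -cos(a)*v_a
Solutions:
 v(a) = C1 + Integral(a/cos(a), a)


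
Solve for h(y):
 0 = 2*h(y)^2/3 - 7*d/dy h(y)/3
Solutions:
 h(y) = -7/(C1 + 2*y)


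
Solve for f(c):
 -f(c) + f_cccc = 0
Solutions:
 f(c) = C1*exp(-c) + C2*exp(c) + C3*sin(c) + C4*cos(c)


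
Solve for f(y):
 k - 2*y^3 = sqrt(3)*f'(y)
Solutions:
 f(y) = C1 + sqrt(3)*k*y/3 - sqrt(3)*y^4/6


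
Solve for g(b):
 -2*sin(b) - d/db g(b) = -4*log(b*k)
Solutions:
 g(b) = C1 + 4*b*log(b*k) - 4*b + 2*cos(b)


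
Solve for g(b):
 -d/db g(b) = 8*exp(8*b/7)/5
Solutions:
 g(b) = C1 - 7*exp(8*b/7)/5


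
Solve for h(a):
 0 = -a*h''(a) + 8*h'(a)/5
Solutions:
 h(a) = C1 + C2*a^(13/5)


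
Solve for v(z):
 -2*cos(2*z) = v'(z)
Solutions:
 v(z) = C1 - sin(2*z)


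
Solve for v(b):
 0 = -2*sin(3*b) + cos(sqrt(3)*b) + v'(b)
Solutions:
 v(b) = C1 - sqrt(3)*sin(sqrt(3)*b)/3 - 2*cos(3*b)/3


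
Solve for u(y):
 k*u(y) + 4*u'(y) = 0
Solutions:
 u(y) = C1*exp(-k*y/4)


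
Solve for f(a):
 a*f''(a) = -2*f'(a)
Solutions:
 f(a) = C1 + C2/a


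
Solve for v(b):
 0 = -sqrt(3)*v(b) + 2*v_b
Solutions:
 v(b) = C1*exp(sqrt(3)*b/2)


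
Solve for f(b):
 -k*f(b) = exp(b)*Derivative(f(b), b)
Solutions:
 f(b) = C1*exp(k*exp(-b))


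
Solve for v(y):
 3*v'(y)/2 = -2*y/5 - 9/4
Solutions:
 v(y) = C1 - 2*y^2/15 - 3*y/2


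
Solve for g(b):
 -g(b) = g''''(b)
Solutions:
 g(b) = (C1*sin(sqrt(2)*b/2) + C2*cos(sqrt(2)*b/2))*exp(-sqrt(2)*b/2) + (C3*sin(sqrt(2)*b/2) + C4*cos(sqrt(2)*b/2))*exp(sqrt(2)*b/2)


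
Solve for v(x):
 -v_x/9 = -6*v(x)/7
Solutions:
 v(x) = C1*exp(54*x/7)


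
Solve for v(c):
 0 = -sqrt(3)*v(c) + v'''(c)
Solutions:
 v(c) = C3*exp(3^(1/6)*c) + (C1*sin(3^(2/3)*c/2) + C2*cos(3^(2/3)*c/2))*exp(-3^(1/6)*c/2)


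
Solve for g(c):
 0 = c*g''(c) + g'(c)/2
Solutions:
 g(c) = C1 + C2*sqrt(c)


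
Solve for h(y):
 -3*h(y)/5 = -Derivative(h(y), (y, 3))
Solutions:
 h(y) = C3*exp(3^(1/3)*5^(2/3)*y/5) + (C1*sin(3^(5/6)*5^(2/3)*y/10) + C2*cos(3^(5/6)*5^(2/3)*y/10))*exp(-3^(1/3)*5^(2/3)*y/10)


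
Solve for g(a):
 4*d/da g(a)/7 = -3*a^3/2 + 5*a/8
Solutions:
 g(a) = C1 - 21*a^4/32 + 35*a^2/64


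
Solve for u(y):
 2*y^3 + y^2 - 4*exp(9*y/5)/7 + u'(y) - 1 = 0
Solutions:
 u(y) = C1 - y^4/2 - y^3/3 + y + 20*exp(9*y/5)/63


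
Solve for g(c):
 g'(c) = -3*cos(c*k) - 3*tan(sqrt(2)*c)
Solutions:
 g(c) = C1 - 3*Piecewise((sin(c*k)/k, Ne(k, 0)), (c, True)) + 3*sqrt(2)*log(cos(sqrt(2)*c))/2


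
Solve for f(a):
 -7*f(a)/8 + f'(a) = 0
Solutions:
 f(a) = C1*exp(7*a/8)


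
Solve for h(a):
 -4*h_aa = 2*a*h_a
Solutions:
 h(a) = C1 + C2*erf(a/2)


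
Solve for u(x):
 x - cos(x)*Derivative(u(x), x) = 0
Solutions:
 u(x) = C1 + Integral(x/cos(x), x)


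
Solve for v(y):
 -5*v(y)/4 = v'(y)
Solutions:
 v(y) = C1*exp(-5*y/4)


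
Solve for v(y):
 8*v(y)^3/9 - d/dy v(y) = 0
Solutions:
 v(y) = -3*sqrt(2)*sqrt(-1/(C1 + 8*y))/2
 v(y) = 3*sqrt(2)*sqrt(-1/(C1 + 8*y))/2


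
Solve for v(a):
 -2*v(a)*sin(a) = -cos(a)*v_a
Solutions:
 v(a) = C1/cos(a)^2


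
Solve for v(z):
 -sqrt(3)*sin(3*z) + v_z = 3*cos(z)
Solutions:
 v(z) = C1 + 3*sin(z) - sqrt(3)*cos(3*z)/3


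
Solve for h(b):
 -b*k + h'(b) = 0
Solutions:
 h(b) = C1 + b^2*k/2


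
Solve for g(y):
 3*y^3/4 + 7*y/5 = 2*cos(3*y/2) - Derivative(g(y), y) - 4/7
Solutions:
 g(y) = C1 - 3*y^4/16 - 7*y^2/10 - 4*y/7 + 4*sin(3*y/2)/3


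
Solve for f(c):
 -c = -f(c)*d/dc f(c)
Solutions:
 f(c) = -sqrt(C1 + c^2)
 f(c) = sqrt(C1 + c^2)


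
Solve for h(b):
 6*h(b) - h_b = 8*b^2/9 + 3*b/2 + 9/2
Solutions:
 h(b) = C1*exp(6*b) + 4*b^2/27 + 97*b/324 + 1555/1944


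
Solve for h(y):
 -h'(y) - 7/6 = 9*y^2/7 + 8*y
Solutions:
 h(y) = C1 - 3*y^3/7 - 4*y^2 - 7*y/6


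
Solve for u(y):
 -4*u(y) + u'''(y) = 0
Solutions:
 u(y) = C3*exp(2^(2/3)*y) + (C1*sin(2^(2/3)*sqrt(3)*y/2) + C2*cos(2^(2/3)*sqrt(3)*y/2))*exp(-2^(2/3)*y/2)


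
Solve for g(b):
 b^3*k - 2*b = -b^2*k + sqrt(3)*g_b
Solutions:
 g(b) = C1 + sqrt(3)*b^4*k/12 + sqrt(3)*b^3*k/9 - sqrt(3)*b^2/3


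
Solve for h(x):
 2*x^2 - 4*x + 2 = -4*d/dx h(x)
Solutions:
 h(x) = C1 - x^3/6 + x^2/2 - x/2


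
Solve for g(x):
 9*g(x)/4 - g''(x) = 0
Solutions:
 g(x) = C1*exp(-3*x/2) + C2*exp(3*x/2)


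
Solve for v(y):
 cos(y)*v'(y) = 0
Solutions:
 v(y) = C1


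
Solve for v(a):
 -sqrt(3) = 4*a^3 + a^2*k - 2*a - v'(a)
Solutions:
 v(a) = C1 + a^4 + a^3*k/3 - a^2 + sqrt(3)*a


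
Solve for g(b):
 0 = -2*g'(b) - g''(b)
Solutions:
 g(b) = C1 + C2*exp(-2*b)


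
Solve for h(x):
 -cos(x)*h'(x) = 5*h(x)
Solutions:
 h(x) = C1*sqrt(sin(x) - 1)*(sin(x)^2 - 2*sin(x) + 1)/(sqrt(sin(x) + 1)*(sin(x)^2 + 2*sin(x) + 1))


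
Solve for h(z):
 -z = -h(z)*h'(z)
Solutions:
 h(z) = -sqrt(C1 + z^2)
 h(z) = sqrt(C1 + z^2)


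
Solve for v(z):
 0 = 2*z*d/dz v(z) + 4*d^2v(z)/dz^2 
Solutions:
 v(z) = C1 + C2*erf(z/2)
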